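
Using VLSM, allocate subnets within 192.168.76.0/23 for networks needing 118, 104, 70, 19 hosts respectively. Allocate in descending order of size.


118 hosts -> /25 (126 usable): 192.168.76.0/25
104 hosts -> /25 (126 usable): 192.168.76.128/25
70 hosts -> /25 (126 usable): 192.168.77.0/25
19 hosts -> /27 (30 usable): 192.168.77.128/27
Allocation: 192.168.76.0/25 (118 hosts, 126 usable); 192.168.76.128/25 (104 hosts, 126 usable); 192.168.77.0/25 (70 hosts, 126 usable); 192.168.77.128/27 (19 hosts, 30 usable)


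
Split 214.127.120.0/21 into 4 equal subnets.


New prefix = 21 + 2 = 23
Each subnet has 512 addresses
  214.127.120.0/23
  214.127.122.0/23
  214.127.124.0/23
  214.127.126.0/23
Subnets: 214.127.120.0/23, 214.127.122.0/23, 214.127.124.0/23, 214.127.126.0/23


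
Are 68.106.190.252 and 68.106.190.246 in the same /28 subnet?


Mask: 255.255.255.240
68.106.190.252 AND mask = 68.106.190.240
68.106.190.246 AND mask = 68.106.190.240
Yes, same subnet (68.106.190.240)


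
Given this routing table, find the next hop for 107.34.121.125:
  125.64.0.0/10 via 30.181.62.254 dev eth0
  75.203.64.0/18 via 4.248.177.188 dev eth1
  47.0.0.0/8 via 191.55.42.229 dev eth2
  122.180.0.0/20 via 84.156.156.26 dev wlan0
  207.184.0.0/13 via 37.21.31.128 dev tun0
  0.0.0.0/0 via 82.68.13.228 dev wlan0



Longest prefix match for 107.34.121.125:
  /10 125.64.0.0: no
  /18 75.203.64.0: no
  /8 47.0.0.0: no
  /20 122.180.0.0: no
  /13 207.184.0.0: no
  /0 0.0.0.0: MATCH
Selected: next-hop 82.68.13.228 via wlan0 (matched /0)


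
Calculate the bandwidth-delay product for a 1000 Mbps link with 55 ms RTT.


BDP = bandwidth * RTT
= 1000 Mbps * 55 ms
= 1000 * 1e6 * 55 / 1000 bits
= 55000000 bits
= 6875000 bytes
= 6713.8672 KB
BDP = 55000000 bits (6875000 bytes)


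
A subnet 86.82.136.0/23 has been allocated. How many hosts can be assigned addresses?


Host bits = 32 - 23 = 9
Total addresses = 2^9 = 512
Usable = total - 2 (network and broadcast)
Usable hosts: 510


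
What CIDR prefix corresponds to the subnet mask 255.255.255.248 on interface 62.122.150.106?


Binary: 11111111.11111111.11111111.11111000
Count leading 1s
Prefix: /29


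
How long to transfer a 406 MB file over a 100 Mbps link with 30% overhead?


Effective throughput = 100 * (1 - 30/100) = 70 Mbps
File size in Mb = 406 * 8 = 3248 Mb
Time = 3248 / 70
Time = 46.4 seconds


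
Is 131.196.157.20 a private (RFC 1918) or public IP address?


RFC 1918 private ranges:
  10.0.0.0/8 (10.0.0.0 - 10.255.255.255)
  172.16.0.0/12 (172.16.0.0 - 172.31.255.255)
  192.168.0.0/16 (192.168.0.0 - 192.168.255.255)
Public (not in any RFC 1918 range)


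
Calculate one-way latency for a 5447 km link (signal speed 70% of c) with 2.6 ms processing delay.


Speed = 0.7 * 3e5 km/s = 210000 km/s
Propagation delay = 5447 / 210000 = 0.0259 s = 25.9381 ms
Processing delay = 2.6 ms
Total one-way latency = 28.5381 ms


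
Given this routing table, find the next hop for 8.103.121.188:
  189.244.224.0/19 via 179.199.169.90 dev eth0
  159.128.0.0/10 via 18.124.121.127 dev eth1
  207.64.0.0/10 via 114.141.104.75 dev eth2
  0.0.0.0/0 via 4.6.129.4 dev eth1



Longest prefix match for 8.103.121.188:
  /19 189.244.224.0: no
  /10 159.128.0.0: no
  /10 207.64.0.0: no
  /0 0.0.0.0: MATCH
Selected: next-hop 4.6.129.4 via eth1 (matched /0)


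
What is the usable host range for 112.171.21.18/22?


Network: 112.171.20.0
Broadcast: 112.171.23.255
First usable = network + 1
Last usable = broadcast - 1
Range: 112.171.20.1 to 112.171.23.254


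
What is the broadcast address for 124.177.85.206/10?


Network: 124.128.0.0/10
Host bits = 22
Set all host bits to 1:
Broadcast: 124.191.255.255


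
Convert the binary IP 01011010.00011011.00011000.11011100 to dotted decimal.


01011010 = 90
00011011 = 27
00011000 = 24
11011100 = 220
IP: 90.27.24.220


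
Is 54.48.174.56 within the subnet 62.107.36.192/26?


Subnet network: 62.107.36.192
Test IP AND mask: 54.48.174.0
No, 54.48.174.56 is not in 62.107.36.192/26


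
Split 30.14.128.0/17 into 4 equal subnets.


New prefix = 17 + 2 = 19
Each subnet has 8192 addresses
  30.14.128.0/19
  30.14.160.0/19
  30.14.192.0/19
  30.14.224.0/19
Subnets: 30.14.128.0/19, 30.14.160.0/19, 30.14.192.0/19, 30.14.224.0/19


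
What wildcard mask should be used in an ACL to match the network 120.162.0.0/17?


Subnet mask: 255.255.128.0
Wildcard = 255.255.255.255 - subnet mask
255 - 255 = 0
255 - 255 = 0
255 - 128 = 127
255 - 0 = 255
Wildcard: 0.0.127.255


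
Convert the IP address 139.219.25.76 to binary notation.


139 = 10001011
219 = 11011011
25 = 00011001
76 = 01001100
Binary: 10001011.11011011.00011001.01001100


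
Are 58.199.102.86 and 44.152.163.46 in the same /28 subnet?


Mask: 255.255.255.240
58.199.102.86 AND mask = 58.199.102.80
44.152.163.46 AND mask = 44.152.163.32
No, different subnets (58.199.102.80 vs 44.152.163.32)


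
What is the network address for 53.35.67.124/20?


IP:   00110101.00100011.01000011.01111100
Mask: 11111111.11111111.11110000.00000000
AND operation:
Net:  00110101.00100011.01000000.00000000
Network: 53.35.64.0/20


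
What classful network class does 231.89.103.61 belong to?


First octet: 231
Binary: 11100111
1110xxxx -> Class D (224-239)
Class D (multicast), default mask N/A


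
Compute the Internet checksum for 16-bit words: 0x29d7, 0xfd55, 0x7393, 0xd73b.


Sum all words (with carry folding):
+ 0x29d7 = 0x29d7
+ 0xfd55 = 0x272d
+ 0x7393 = 0x9ac0
+ 0xd73b = 0x71fc
One's complement: ~0x71fc
Checksum = 0x8e03


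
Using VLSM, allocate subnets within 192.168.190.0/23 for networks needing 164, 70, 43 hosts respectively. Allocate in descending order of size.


164 hosts -> /24 (254 usable): 192.168.190.0/24
70 hosts -> /25 (126 usable): 192.168.191.0/25
43 hosts -> /26 (62 usable): 192.168.191.128/26
Allocation: 192.168.190.0/24 (164 hosts, 254 usable); 192.168.191.0/25 (70 hosts, 126 usable); 192.168.191.128/26 (43 hosts, 62 usable)


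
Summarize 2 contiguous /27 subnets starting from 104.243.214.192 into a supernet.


Original prefix: /27
Number of subnets: 2 = 2^1
New prefix = 27 - 1 = 26
Supernet: 104.243.214.192/26


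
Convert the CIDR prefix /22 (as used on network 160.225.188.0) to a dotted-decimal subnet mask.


/22 means 22 network bits, 10 host bits
Binary: 11111111111111111111110000000000
Mask: 255.255.252.0


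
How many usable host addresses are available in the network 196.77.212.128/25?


Host bits = 32 - 25 = 7
Total addresses = 2^7 = 128
Usable = total - 2 (network and broadcast)
Usable hosts: 126


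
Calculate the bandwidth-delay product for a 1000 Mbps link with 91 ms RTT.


BDP = bandwidth * RTT
= 1000 Mbps * 91 ms
= 1000 * 1e6 * 91 / 1000 bits
= 91000000 bits
= 11375000 bytes
= 11108.3984 KB
BDP = 91000000 bits (11375000 bytes)


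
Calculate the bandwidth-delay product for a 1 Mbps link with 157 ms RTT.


BDP = bandwidth * RTT
= 1 Mbps * 157 ms
= 1 * 1e6 * 157 / 1000 bits
= 157000 bits
= 19625 bytes
= 19.165 KB
BDP = 157000 bits (19625 bytes)


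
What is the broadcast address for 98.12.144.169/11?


Network: 98.0.0.0/11
Host bits = 21
Set all host bits to 1:
Broadcast: 98.31.255.255


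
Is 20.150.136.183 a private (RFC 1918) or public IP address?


RFC 1918 private ranges:
  10.0.0.0/8 (10.0.0.0 - 10.255.255.255)
  172.16.0.0/12 (172.16.0.0 - 172.31.255.255)
  192.168.0.0/16 (192.168.0.0 - 192.168.255.255)
Public (not in any RFC 1918 range)


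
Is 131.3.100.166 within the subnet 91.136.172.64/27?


Subnet network: 91.136.172.64
Test IP AND mask: 131.3.100.160
No, 131.3.100.166 is not in 91.136.172.64/27


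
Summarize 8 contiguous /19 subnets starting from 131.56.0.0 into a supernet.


Original prefix: /19
Number of subnets: 8 = 2^3
New prefix = 19 - 3 = 16
Supernet: 131.56.0.0/16


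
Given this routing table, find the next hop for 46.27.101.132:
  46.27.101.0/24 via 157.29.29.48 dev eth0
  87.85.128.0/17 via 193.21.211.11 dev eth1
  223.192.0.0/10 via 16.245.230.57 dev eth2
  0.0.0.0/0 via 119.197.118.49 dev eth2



Longest prefix match for 46.27.101.132:
  /24 46.27.101.0: MATCH
  /17 87.85.128.0: no
  /10 223.192.0.0: no
  /0 0.0.0.0: MATCH
Selected: next-hop 157.29.29.48 via eth0 (matched /24)


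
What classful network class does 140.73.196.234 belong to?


First octet: 140
Binary: 10001100
10xxxxxx -> Class B (128-191)
Class B, default mask 255.255.0.0 (/16)


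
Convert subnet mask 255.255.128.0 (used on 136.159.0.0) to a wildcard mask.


Subnet mask: 255.255.128.0
Wildcard = 255.255.255.255 - subnet mask
255 - 255 = 0
255 - 255 = 0
255 - 128 = 127
255 - 0 = 255
Wildcard: 0.0.127.255


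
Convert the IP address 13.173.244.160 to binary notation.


13 = 00001101
173 = 10101101
244 = 11110100
160 = 10100000
Binary: 00001101.10101101.11110100.10100000


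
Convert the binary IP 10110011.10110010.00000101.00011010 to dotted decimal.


10110011 = 179
10110010 = 178
00000101 = 5
00011010 = 26
IP: 179.178.5.26


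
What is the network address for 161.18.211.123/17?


IP:   10100001.00010010.11010011.01111011
Mask: 11111111.11111111.10000000.00000000
AND operation:
Net:  10100001.00010010.10000000.00000000
Network: 161.18.128.0/17


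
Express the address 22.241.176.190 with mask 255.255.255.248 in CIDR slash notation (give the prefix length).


Binary: 11111111.11111111.11111111.11111000
Count leading 1s
Prefix: /29


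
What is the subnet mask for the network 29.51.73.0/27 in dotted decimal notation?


/27 means 27 network bits, 5 host bits
Binary: 11111111111111111111111111100000
Mask: 255.255.255.224


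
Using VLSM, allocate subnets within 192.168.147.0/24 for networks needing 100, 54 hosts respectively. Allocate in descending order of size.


100 hosts -> /25 (126 usable): 192.168.147.0/25
54 hosts -> /26 (62 usable): 192.168.147.128/26
Allocation: 192.168.147.0/25 (100 hosts, 126 usable); 192.168.147.128/26 (54 hosts, 62 usable)


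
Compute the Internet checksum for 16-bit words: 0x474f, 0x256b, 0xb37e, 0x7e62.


Sum all words (with carry folding):
+ 0x474f = 0x474f
+ 0x256b = 0x6cba
+ 0xb37e = 0x2039
+ 0x7e62 = 0x9e9b
One's complement: ~0x9e9b
Checksum = 0x6164


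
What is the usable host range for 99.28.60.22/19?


Network: 99.28.32.0
Broadcast: 99.28.63.255
First usable = network + 1
Last usable = broadcast - 1
Range: 99.28.32.1 to 99.28.63.254


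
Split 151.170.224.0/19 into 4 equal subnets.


New prefix = 19 + 2 = 21
Each subnet has 2048 addresses
  151.170.224.0/21
  151.170.232.0/21
  151.170.240.0/21
  151.170.248.0/21
Subnets: 151.170.224.0/21, 151.170.232.0/21, 151.170.240.0/21, 151.170.248.0/21


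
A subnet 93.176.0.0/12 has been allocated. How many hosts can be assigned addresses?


Host bits = 32 - 12 = 20
Total addresses = 2^20 = 1048576
Usable = total - 2 (network and broadcast)
Usable hosts: 1048574


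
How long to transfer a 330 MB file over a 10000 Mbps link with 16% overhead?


Effective throughput = 10000 * (1 - 16/100) = 8400 Mbps
File size in Mb = 330 * 8 = 2640 Mb
Time = 2640 / 8400
Time = 0.3143 seconds


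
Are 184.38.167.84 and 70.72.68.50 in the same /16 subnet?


Mask: 255.255.0.0
184.38.167.84 AND mask = 184.38.0.0
70.72.68.50 AND mask = 70.72.0.0
No, different subnets (184.38.0.0 vs 70.72.0.0)


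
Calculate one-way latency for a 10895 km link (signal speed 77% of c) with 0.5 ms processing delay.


Speed = 0.77 * 3e5 km/s = 231000 km/s
Propagation delay = 10895 / 231000 = 0.0472 s = 47.1645 ms
Processing delay = 0.5 ms
Total one-way latency = 47.6645 ms


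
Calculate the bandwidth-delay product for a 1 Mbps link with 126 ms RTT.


BDP = bandwidth * RTT
= 1 Mbps * 126 ms
= 1 * 1e6 * 126 / 1000 bits
= 126000 bits
= 15750 bytes
= 15.3809 KB
BDP = 126000 bits (15750 bytes)


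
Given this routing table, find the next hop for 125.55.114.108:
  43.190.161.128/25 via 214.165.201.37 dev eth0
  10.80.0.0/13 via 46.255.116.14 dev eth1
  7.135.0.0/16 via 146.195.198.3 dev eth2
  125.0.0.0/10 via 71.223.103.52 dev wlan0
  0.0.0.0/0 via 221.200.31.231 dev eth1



Longest prefix match for 125.55.114.108:
  /25 43.190.161.128: no
  /13 10.80.0.0: no
  /16 7.135.0.0: no
  /10 125.0.0.0: MATCH
  /0 0.0.0.0: MATCH
Selected: next-hop 71.223.103.52 via wlan0 (matched /10)


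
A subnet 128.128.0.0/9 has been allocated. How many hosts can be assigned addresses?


Host bits = 32 - 9 = 23
Total addresses = 2^23 = 8388608
Usable = total - 2 (network and broadcast)
Usable hosts: 8388606


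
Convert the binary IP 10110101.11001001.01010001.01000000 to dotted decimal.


10110101 = 181
11001001 = 201
01010001 = 81
01000000 = 64
IP: 181.201.81.64


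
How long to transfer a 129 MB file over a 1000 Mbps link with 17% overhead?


Effective throughput = 1000 * (1 - 17/100) = 830 Mbps
File size in Mb = 129 * 8 = 1032 Mb
Time = 1032 / 830
Time = 1.2434 seconds


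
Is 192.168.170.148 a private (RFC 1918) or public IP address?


RFC 1918 private ranges:
  10.0.0.0/8 (10.0.0.0 - 10.255.255.255)
  172.16.0.0/12 (172.16.0.0 - 172.31.255.255)
  192.168.0.0/16 (192.168.0.0 - 192.168.255.255)
Private (in 192.168.0.0/16)


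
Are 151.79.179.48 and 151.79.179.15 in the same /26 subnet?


Mask: 255.255.255.192
151.79.179.48 AND mask = 151.79.179.0
151.79.179.15 AND mask = 151.79.179.0
Yes, same subnet (151.79.179.0)


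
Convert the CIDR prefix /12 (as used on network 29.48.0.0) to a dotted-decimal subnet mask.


/12 means 12 network bits, 20 host bits
Binary: 11111111111100000000000000000000
Mask: 255.240.0.0


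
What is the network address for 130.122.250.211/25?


IP:   10000010.01111010.11111010.11010011
Mask: 11111111.11111111.11111111.10000000
AND operation:
Net:  10000010.01111010.11111010.10000000
Network: 130.122.250.128/25


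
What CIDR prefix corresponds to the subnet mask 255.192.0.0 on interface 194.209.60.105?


Binary: 11111111.11000000.00000000.00000000
Count leading 1s
Prefix: /10


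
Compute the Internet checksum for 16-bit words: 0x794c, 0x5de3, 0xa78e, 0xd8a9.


Sum all words (with carry folding):
+ 0x794c = 0x794c
+ 0x5de3 = 0xd72f
+ 0xa78e = 0x7ebe
+ 0xd8a9 = 0x5768
One's complement: ~0x5768
Checksum = 0xa897


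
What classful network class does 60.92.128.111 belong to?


First octet: 60
Binary: 00111100
0xxxxxxx -> Class A (1-126)
Class A, default mask 255.0.0.0 (/8)


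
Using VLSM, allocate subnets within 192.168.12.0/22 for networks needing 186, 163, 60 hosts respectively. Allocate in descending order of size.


186 hosts -> /24 (254 usable): 192.168.12.0/24
163 hosts -> /24 (254 usable): 192.168.13.0/24
60 hosts -> /26 (62 usable): 192.168.14.0/26
Allocation: 192.168.12.0/24 (186 hosts, 254 usable); 192.168.13.0/24 (163 hosts, 254 usable); 192.168.14.0/26 (60 hosts, 62 usable)


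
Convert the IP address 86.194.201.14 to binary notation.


86 = 01010110
194 = 11000010
201 = 11001001
14 = 00001110
Binary: 01010110.11000010.11001001.00001110


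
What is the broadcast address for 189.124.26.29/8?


Network: 189.0.0.0/8
Host bits = 24
Set all host bits to 1:
Broadcast: 189.255.255.255


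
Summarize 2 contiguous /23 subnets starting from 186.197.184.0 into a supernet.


Original prefix: /23
Number of subnets: 2 = 2^1
New prefix = 23 - 1 = 22
Supernet: 186.197.184.0/22


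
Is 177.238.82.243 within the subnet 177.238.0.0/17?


Subnet network: 177.238.0.0
Test IP AND mask: 177.238.0.0
Yes, 177.238.82.243 is in 177.238.0.0/17


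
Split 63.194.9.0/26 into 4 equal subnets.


New prefix = 26 + 2 = 28
Each subnet has 16 addresses
  63.194.9.0/28
  63.194.9.16/28
  63.194.9.32/28
  63.194.9.48/28
Subnets: 63.194.9.0/28, 63.194.9.16/28, 63.194.9.32/28, 63.194.9.48/28


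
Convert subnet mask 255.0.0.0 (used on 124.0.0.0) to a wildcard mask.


Subnet mask: 255.0.0.0
Wildcard = 255.255.255.255 - subnet mask
255 - 255 = 0
255 - 0 = 255
255 - 0 = 255
255 - 0 = 255
Wildcard: 0.255.255.255


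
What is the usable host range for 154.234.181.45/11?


Network: 154.224.0.0
Broadcast: 154.255.255.255
First usable = network + 1
Last usable = broadcast - 1
Range: 154.224.0.1 to 154.255.255.254


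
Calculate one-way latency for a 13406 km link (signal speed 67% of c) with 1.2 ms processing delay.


Speed = 0.67 * 3e5 km/s = 201000 km/s
Propagation delay = 13406 / 201000 = 0.0667 s = 66.6965 ms
Processing delay = 1.2 ms
Total one-way latency = 67.8965 ms


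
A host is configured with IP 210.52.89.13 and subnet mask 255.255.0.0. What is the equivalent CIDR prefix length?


Binary: 11111111.11111111.00000000.00000000
Count leading 1s
Prefix: /16


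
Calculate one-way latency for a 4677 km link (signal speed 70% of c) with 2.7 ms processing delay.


Speed = 0.7 * 3e5 km/s = 210000 km/s
Propagation delay = 4677 / 210000 = 0.0223 s = 22.2714 ms
Processing delay = 2.7 ms
Total one-way latency = 24.9714 ms


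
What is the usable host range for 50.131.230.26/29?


Network: 50.131.230.24
Broadcast: 50.131.230.31
First usable = network + 1
Last usable = broadcast - 1
Range: 50.131.230.25 to 50.131.230.30


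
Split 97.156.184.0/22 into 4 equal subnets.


New prefix = 22 + 2 = 24
Each subnet has 256 addresses
  97.156.184.0/24
  97.156.185.0/24
  97.156.186.0/24
  97.156.187.0/24
Subnets: 97.156.184.0/24, 97.156.185.0/24, 97.156.186.0/24, 97.156.187.0/24


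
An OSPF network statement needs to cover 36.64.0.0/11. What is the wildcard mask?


Subnet mask: 255.224.0.0
Wildcard = 255.255.255.255 - subnet mask
255 - 255 = 0
255 - 224 = 31
255 - 0 = 255
255 - 0 = 255
Wildcard: 0.31.255.255


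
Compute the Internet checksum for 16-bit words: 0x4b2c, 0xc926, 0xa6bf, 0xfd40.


Sum all words (with carry folding):
+ 0x4b2c = 0x4b2c
+ 0xc926 = 0x1453
+ 0xa6bf = 0xbb12
+ 0xfd40 = 0xb853
One's complement: ~0xb853
Checksum = 0x47ac


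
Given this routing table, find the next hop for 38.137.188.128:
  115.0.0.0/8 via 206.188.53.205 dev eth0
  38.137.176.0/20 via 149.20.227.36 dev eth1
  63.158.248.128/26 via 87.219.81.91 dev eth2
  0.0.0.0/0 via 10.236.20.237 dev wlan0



Longest prefix match for 38.137.188.128:
  /8 115.0.0.0: no
  /20 38.137.176.0: MATCH
  /26 63.158.248.128: no
  /0 0.0.0.0: MATCH
Selected: next-hop 149.20.227.36 via eth1 (matched /20)


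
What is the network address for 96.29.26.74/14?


IP:   01100000.00011101.00011010.01001010
Mask: 11111111.11111100.00000000.00000000
AND operation:
Net:  01100000.00011100.00000000.00000000
Network: 96.28.0.0/14


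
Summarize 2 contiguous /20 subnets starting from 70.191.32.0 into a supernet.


Original prefix: /20
Number of subnets: 2 = 2^1
New prefix = 20 - 1 = 19
Supernet: 70.191.32.0/19


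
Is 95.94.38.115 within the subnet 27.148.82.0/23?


Subnet network: 27.148.82.0
Test IP AND mask: 95.94.38.0
No, 95.94.38.115 is not in 27.148.82.0/23


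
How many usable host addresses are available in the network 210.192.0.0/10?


Host bits = 32 - 10 = 22
Total addresses = 2^22 = 4194304
Usable = total - 2 (network and broadcast)
Usable hosts: 4194302


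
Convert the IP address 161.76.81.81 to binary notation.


161 = 10100001
76 = 01001100
81 = 01010001
81 = 01010001
Binary: 10100001.01001100.01010001.01010001


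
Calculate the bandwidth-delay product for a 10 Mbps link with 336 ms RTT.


BDP = bandwidth * RTT
= 10 Mbps * 336 ms
= 10 * 1e6 * 336 / 1000 bits
= 3360000 bits
= 420000 bytes
= 410.1562 KB
BDP = 3360000 bits (420000 bytes)


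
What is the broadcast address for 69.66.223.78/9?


Network: 69.0.0.0/9
Host bits = 23
Set all host bits to 1:
Broadcast: 69.127.255.255


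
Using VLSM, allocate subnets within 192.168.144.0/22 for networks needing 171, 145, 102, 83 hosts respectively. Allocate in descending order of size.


171 hosts -> /24 (254 usable): 192.168.144.0/24
145 hosts -> /24 (254 usable): 192.168.145.0/24
102 hosts -> /25 (126 usable): 192.168.146.0/25
83 hosts -> /25 (126 usable): 192.168.146.128/25
Allocation: 192.168.144.0/24 (171 hosts, 254 usable); 192.168.145.0/24 (145 hosts, 254 usable); 192.168.146.0/25 (102 hosts, 126 usable); 192.168.146.128/25 (83 hosts, 126 usable)


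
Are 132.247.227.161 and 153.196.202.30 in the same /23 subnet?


Mask: 255.255.254.0
132.247.227.161 AND mask = 132.247.226.0
153.196.202.30 AND mask = 153.196.202.0
No, different subnets (132.247.226.0 vs 153.196.202.0)


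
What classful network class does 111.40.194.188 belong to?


First octet: 111
Binary: 01101111
0xxxxxxx -> Class A (1-126)
Class A, default mask 255.0.0.0 (/8)


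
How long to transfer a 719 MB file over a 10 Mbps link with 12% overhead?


Effective throughput = 10 * (1 - 12/100) = 8.8 Mbps
File size in Mb = 719 * 8 = 5752 Mb
Time = 5752 / 8.8
Time = 653.6364 seconds


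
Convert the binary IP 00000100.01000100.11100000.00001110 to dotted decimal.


00000100 = 4
01000100 = 68
11100000 = 224
00001110 = 14
IP: 4.68.224.14


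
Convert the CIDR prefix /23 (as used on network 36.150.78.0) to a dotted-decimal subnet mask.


/23 means 23 network bits, 9 host bits
Binary: 11111111111111111111111000000000
Mask: 255.255.254.0


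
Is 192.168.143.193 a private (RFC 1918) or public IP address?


RFC 1918 private ranges:
  10.0.0.0/8 (10.0.0.0 - 10.255.255.255)
  172.16.0.0/12 (172.16.0.0 - 172.31.255.255)
  192.168.0.0/16 (192.168.0.0 - 192.168.255.255)
Private (in 192.168.0.0/16)


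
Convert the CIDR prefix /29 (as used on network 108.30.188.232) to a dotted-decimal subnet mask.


/29 means 29 network bits, 3 host bits
Binary: 11111111111111111111111111111000
Mask: 255.255.255.248


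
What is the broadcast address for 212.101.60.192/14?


Network: 212.100.0.0/14
Host bits = 18
Set all host bits to 1:
Broadcast: 212.103.255.255


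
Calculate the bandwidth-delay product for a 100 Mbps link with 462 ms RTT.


BDP = bandwidth * RTT
= 100 Mbps * 462 ms
= 100 * 1e6 * 462 / 1000 bits
= 46200000 bits
= 5775000 bytes
= 5639.6484 KB
BDP = 46200000 bits (5775000 bytes)


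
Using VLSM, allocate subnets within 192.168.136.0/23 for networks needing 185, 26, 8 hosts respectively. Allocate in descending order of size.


185 hosts -> /24 (254 usable): 192.168.136.0/24
26 hosts -> /27 (30 usable): 192.168.137.0/27
8 hosts -> /28 (14 usable): 192.168.137.32/28
Allocation: 192.168.136.0/24 (185 hosts, 254 usable); 192.168.137.0/27 (26 hosts, 30 usable); 192.168.137.32/28 (8 hosts, 14 usable)


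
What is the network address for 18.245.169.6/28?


IP:   00010010.11110101.10101001.00000110
Mask: 11111111.11111111.11111111.11110000
AND operation:
Net:  00010010.11110101.10101001.00000000
Network: 18.245.169.0/28


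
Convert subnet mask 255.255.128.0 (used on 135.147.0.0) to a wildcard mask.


Subnet mask: 255.255.128.0
Wildcard = 255.255.255.255 - subnet mask
255 - 255 = 0
255 - 255 = 0
255 - 128 = 127
255 - 0 = 255
Wildcard: 0.0.127.255


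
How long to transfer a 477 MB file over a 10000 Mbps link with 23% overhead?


Effective throughput = 10000 * (1 - 23/100) = 7700 Mbps
File size in Mb = 477 * 8 = 3816 Mb
Time = 3816 / 7700
Time = 0.4956 seconds


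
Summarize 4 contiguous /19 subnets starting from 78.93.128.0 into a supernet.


Original prefix: /19
Number of subnets: 4 = 2^2
New prefix = 19 - 2 = 17
Supernet: 78.93.128.0/17


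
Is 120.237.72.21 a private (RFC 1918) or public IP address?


RFC 1918 private ranges:
  10.0.0.0/8 (10.0.0.0 - 10.255.255.255)
  172.16.0.0/12 (172.16.0.0 - 172.31.255.255)
  192.168.0.0/16 (192.168.0.0 - 192.168.255.255)
Public (not in any RFC 1918 range)


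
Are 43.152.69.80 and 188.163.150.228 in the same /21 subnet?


Mask: 255.255.248.0
43.152.69.80 AND mask = 43.152.64.0
188.163.150.228 AND mask = 188.163.144.0
No, different subnets (43.152.64.0 vs 188.163.144.0)


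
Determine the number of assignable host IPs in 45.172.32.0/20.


Host bits = 32 - 20 = 12
Total addresses = 2^12 = 4096
Usable = total - 2 (network and broadcast)
Usable hosts: 4094


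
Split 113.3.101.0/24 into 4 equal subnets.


New prefix = 24 + 2 = 26
Each subnet has 64 addresses
  113.3.101.0/26
  113.3.101.64/26
  113.3.101.128/26
  113.3.101.192/26
Subnets: 113.3.101.0/26, 113.3.101.64/26, 113.3.101.128/26, 113.3.101.192/26


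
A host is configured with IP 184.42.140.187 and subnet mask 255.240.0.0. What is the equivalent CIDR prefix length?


Binary: 11111111.11110000.00000000.00000000
Count leading 1s
Prefix: /12


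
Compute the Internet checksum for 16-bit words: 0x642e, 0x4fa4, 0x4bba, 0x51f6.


Sum all words (with carry folding):
+ 0x642e = 0x642e
+ 0x4fa4 = 0xb3d2
+ 0x4bba = 0xff8c
+ 0x51f6 = 0x5183
One's complement: ~0x5183
Checksum = 0xae7c


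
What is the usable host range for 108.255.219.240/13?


Network: 108.248.0.0
Broadcast: 108.255.255.255
First usable = network + 1
Last usable = broadcast - 1
Range: 108.248.0.1 to 108.255.255.254


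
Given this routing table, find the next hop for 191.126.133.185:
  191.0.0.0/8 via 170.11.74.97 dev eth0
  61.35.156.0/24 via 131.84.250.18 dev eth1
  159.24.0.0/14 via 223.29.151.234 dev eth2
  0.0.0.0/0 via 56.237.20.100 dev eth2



Longest prefix match for 191.126.133.185:
  /8 191.0.0.0: MATCH
  /24 61.35.156.0: no
  /14 159.24.0.0: no
  /0 0.0.0.0: MATCH
Selected: next-hop 170.11.74.97 via eth0 (matched /8)


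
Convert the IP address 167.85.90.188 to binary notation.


167 = 10100111
85 = 01010101
90 = 01011010
188 = 10111100
Binary: 10100111.01010101.01011010.10111100


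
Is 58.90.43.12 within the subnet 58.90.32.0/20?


Subnet network: 58.90.32.0
Test IP AND mask: 58.90.32.0
Yes, 58.90.43.12 is in 58.90.32.0/20


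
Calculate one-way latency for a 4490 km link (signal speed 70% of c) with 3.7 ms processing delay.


Speed = 0.7 * 3e5 km/s = 210000 km/s
Propagation delay = 4490 / 210000 = 0.0214 s = 21.381 ms
Processing delay = 3.7 ms
Total one-way latency = 25.081 ms


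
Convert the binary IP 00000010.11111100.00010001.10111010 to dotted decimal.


00000010 = 2
11111100 = 252
00010001 = 17
10111010 = 186
IP: 2.252.17.186


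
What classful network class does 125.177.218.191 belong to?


First octet: 125
Binary: 01111101
0xxxxxxx -> Class A (1-126)
Class A, default mask 255.0.0.0 (/8)


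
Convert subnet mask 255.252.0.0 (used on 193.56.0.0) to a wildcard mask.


Subnet mask: 255.252.0.0
Wildcard = 255.255.255.255 - subnet mask
255 - 255 = 0
255 - 252 = 3
255 - 0 = 255
255 - 0 = 255
Wildcard: 0.3.255.255


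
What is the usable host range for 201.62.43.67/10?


Network: 201.0.0.0
Broadcast: 201.63.255.255
First usable = network + 1
Last usable = broadcast - 1
Range: 201.0.0.1 to 201.63.255.254


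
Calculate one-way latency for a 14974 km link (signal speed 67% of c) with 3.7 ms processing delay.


Speed = 0.67 * 3e5 km/s = 201000 km/s
Propagation delay = 14974 / 201000 = 0.0745 s = 74.4975 ms
Processing delay = 3.7 ms
Total one-way latency = 78.1975 ms


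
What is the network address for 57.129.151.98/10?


IP:   00111001.10000001.10010111.01100010
Mask: 11111111.11000000.00000000.00000000
AND operation:
Net:  00111001.10000000.00000000.00000000
Network: 57.128.0.0/10


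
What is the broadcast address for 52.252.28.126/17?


Network: 52.252.0.0/17
Host bits = 15
Set all host bits to 1:
Broadcast: 52.252.127.255


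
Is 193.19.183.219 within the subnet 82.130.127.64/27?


Subnet network: 82.130.127.64
Test IP AND mask: 193.19.183.192
No, 193.19.183.219 is not in 82.130.127.64/27


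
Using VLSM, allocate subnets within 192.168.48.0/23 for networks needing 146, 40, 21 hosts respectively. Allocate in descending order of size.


146 hosts -> /24 (254 usable): 192.168.48.0/24
40 hosts -> /26 (62 usable): 192.168.49.0/26
21 hosts -> /27 (30 usable): 192.168.49.64/27
Allocation: 192.168.48.0/24 (146 hosts, 254 usable); 192.168.49.0/26 (40 hosts, 62 usable); 192.168.49.64/27 (21 hosts, 30 usable)


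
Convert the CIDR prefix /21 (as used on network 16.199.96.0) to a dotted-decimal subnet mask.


/21 means 21 network bits, 11 host bits
Binary: 11111111111111111111100000000000
Mask: 255.255.248.0


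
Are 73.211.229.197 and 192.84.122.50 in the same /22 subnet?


Mask: 255.255.252.0
73.211.229.197 AND mask = 73.211.228.0
192.84.122.50 AND mask = 192.84.120.0
No, different subnets (73.211.228.0 vs 192.84.120.0)


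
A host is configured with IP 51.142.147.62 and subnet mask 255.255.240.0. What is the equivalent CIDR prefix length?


Binary: 11111111.11111111.11110000.00000000
Count leading 1s
Prefix: /20


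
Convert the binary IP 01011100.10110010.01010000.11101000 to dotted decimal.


01011100 = 92
10110010 = 178
01010000 = 80
11101000 = 232
IP: 92.178.80.232


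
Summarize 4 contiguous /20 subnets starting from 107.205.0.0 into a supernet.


Original prefix: /20
Number of subnets: 4 = 2^2
New prefix = 20 - 2 = 18
Supernet: 107.205.0.0/18


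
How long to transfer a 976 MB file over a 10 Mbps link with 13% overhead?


Effective throughput = 10 * (1 - 13/100) = 8.7 Mbps
File size in Mb = 976 * 8 = 7808 Mb
Time = 7808 / 8.7
Time = 897.4713 seconds


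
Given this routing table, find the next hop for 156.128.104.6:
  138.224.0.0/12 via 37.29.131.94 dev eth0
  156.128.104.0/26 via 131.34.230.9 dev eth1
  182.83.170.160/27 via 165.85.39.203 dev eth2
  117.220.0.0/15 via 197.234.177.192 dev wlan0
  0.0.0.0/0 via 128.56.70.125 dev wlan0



Longest prefix match for 156.128.104.6:
  /12 138.224.0.0: no
  /26 156.128.104.0: MATCH
  /27 182.83.170.160: no
  /15 117.220.0.0: no
  /0 0.0.0.0: MATCH
Selected: next-hop 131.34.230.9 via eth1 (matched /26)


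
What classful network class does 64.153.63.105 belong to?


First octet: 64
Binary: 01000000
0xxxxxxx -> Class A (1-126)
Class A, default mask 255.0.0.0 (/8)


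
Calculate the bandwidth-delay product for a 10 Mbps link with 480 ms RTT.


BDP = bandwidth * RTT
= 10 Mbps * 480 ms
= 10 * 1e6 * 480 / 1000 bits
= 4800000 bits
= 600000 bytes
= 585.9375 KB
BDP = 4800000 bits (600000 bytes)


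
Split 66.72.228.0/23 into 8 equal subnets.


New prefix = 23 + 3 = 26
Each subnet has 64 addresses
  66.72.228.0/26
  66.72.228.64/26
  66.72.228.128/26
  66.72.228.192/26
  66.72.229.0/26
  66.72.229.64/26
  66.72.229.128/26
  66.72.229.192/26
Subnets: 66.72.228.0/26, 66.72.228.64/26, 66.72.228.128/26, 66.72.228.192/26, 66.72.229.0/26, 66.72.229.64/26, 66.72.229.128/26, 66.72.229.192/26


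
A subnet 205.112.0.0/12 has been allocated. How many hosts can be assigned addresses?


Host bits = 32 - 12 = 20
Total addresses = 2^20 = 1048576
Usable = total - 2 (network and broadcast)
Usable hosts: 1048574


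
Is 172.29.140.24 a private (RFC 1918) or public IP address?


RFC 1918 private ranges:
  10.0.0.0/8 (10.0.0.0 - 10.255.255.255)
  172.16.0.0/12 (172.16.0.0 - 172.31.255.255)
  192.168.0.0/16 (192.168.0.0 - 192.168.255.255)
Private (in 172.16.0.0/12)


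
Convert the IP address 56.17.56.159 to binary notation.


56 = 00111000
17 = 00010001
56 = 00111000
159 = 10011111
Binary: 00111000.00010001.00111000.10011111


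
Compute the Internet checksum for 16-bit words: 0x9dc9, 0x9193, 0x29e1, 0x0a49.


Sum all words (with carry folding):
+ 0x9dc9 = 0x9dc9
+ 0x9193 = 0x2f5d
+ 0x29e1 = 0x593e
+ 0x0a49 = 0x6387
One's complement: ~0x6387
Checksum = 0x9c78


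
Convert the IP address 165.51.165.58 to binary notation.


165 = 10100101
51 = 00110011
165 = 10100101
58 = 00111010
Binary: 10100101.00110011.10100101.00111010


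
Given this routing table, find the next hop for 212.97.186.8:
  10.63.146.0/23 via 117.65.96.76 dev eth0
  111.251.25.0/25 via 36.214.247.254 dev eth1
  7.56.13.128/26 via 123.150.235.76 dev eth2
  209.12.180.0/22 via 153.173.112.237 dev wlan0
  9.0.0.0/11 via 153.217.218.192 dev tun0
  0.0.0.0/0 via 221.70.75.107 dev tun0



Longest prefix match for 212.97.186.8:
  /23 10.63.146.0: no
  /25 111.251.25.0: no
  /26 7.56.13.128: no
  /22 209.12.180.0: no
  /11 9.0.0.0: no
  /0 0.0.0.0: MATCH
Selected: next-hop 221.70.75.107 via tun0 (matched /0)


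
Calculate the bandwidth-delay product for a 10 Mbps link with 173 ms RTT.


BDP = bandwidth * RTT
= 10 Mbps * 173 ms
= 10 * 1e6 * 173 / 1000 bits
= 1730000 bits
= 216250 bytes
= 211.1816 KB
BDP = 1730000 bits (216250 bytes)


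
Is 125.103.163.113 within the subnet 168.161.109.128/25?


Subnet network: 168.161.109.128
Test IP AND mask: 125.103.163.0
No, 125.103.163.113 is not in 168.161.109.128/25


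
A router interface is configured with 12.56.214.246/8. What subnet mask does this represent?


/8 means 8 network bits, 24 host bits
Binary: 11111111000000000000000000000000
Mask: 255.0.0.0


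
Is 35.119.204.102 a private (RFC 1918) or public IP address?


RFC 1918 private ranges:
  10.0.0.0/8 (10.0.0.0 - 10.255.255.255)
  172.16.0.0/12 (172.16.0.0 - 172.31.255.255)
  192.168.0.0/16 (192.168.0.0 - 192.168.255.255)
Public (not in any RFC 1918 range)


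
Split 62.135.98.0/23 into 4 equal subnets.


New prefix = 23 + 2 = 25
Each subnet has 128 addresses
  62.135.98.0/25
  62.135.98.128/25
  62.135.99.0/25
  62.135.99.128/25
Subnets: 62.135.98.0/25, 62.135.98.128/25, 62.135.99.0/25, 62.135.99.128/25


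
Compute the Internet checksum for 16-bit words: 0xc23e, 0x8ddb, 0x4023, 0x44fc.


Sum all words (with carry folding):
+ 0xc23e = 0xc23e
+ 0x8ddb = 0x501a
+ 0x4023 = 0x903d
+ 0x44fc = 0xd539
One's complement: ~0xd539
Checksum = 0x2ac6


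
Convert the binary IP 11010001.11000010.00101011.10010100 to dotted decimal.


11010001 = 209
11000010 = 194
00101011 = 43
10010100 = 148
IP: 209.194.43.148


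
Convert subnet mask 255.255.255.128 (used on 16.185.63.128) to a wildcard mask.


Subnet mask: 255.255.255.128
Wildcard = 255.255.255.255 - subnet mask
255 - 255 = 0
255 - 255 = 0
255 - 255 = 0
255 - 128 = 127
Wildcard: 0.0.0.127


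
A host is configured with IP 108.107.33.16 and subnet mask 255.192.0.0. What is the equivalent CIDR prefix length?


Binary: 11111111.11000000.00000000.00000000
Count leading 1s
Prefix: /10


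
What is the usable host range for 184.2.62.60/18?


Network: 184.2.0.0
Broadcast: 184.2.63.255
First usable = network + 1
Last usable = broadcast - 1
Range: 184.2.0.1 to 184.2.63.254


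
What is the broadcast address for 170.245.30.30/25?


Network: 170.245.30.0/25
Host bits = 7
Set all host bits to 1:
Broadcast: 170.245.30.127


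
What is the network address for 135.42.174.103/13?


IP:   10000111.00101010.10101110.01100111
Mask: 11111111.11111000.00000000.00000000
AND operation:
Net:  10000111.00101000.00000000.00000000
Network: 135.40.0.0/13


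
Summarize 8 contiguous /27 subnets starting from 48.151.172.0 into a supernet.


Original prefix: /27
Number of subnets: 8 = 2^3
New prefix = 27 - 3 = 24
Supernet: 48.151.172.0/24


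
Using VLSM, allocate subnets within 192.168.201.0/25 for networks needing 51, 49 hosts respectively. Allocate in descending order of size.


51 hosts -> /26 (62 usable): 192.168.201.0/26
49 hosts -> /26 (62 usable): 192.168.201.64/26
Allocation: 192.168.201.0/26 (51 hosts, 62 usable); 192.168.201.64/26 (49 hosts, 62 usable)


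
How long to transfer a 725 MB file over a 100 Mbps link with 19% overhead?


Effective throughput = 100 * (1 - 19/100) = 81 Mbps
File size in Mb = 725 * 8 = 5800 Mb
Time = 5800 / 81
Time = 71.6049 seconds


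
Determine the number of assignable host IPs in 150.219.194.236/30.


Host bits = 32 - 30 = 2
Total addresses = 2^2 = 4
Usable = total - 2 (network and broadcast)
Usable hosts: 2


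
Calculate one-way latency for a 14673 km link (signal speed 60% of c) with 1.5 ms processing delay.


Speed = 0.6 * 3e5 km/s = 180000 km/s
Propagation delay = 14673 / 180000 = 0.0815 s = 81.5167 ms
Processing delay = 1.5 ms
Total one-way latency = 83.0167 ms


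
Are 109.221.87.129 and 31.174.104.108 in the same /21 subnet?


Mask: 255.255.248.0
109.221.87.129 AND mask = 109.221.80.0
31.174.104.108 AND mask = 31.174.104.0
No, different subnets (109.221.80.0 vs 31.174.104.0)


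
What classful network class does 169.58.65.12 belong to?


First octet: 169
Binary: 10101001
10xxxxxx -> Class B (128-191)
Class B, default mask 255.255.0.0 (/16)


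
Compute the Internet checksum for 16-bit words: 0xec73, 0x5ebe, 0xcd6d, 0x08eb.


Sum all words (with carry folding):
+ 0xec73 = 0xec73
+ 0x5ebe = 0x4b32
+ 0xcd6d = 0x18a0
+ 0x08eb = 0x218b
One's complement: ~0x218b
Checksum = 0xde74


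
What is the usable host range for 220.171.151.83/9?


Network: 220.128.0.0
Broadcast: 220.255.255.255
First usable = network + 1
Last usable = broadcast - 1
Range: 220.128.0.1 to 220.255.255.254


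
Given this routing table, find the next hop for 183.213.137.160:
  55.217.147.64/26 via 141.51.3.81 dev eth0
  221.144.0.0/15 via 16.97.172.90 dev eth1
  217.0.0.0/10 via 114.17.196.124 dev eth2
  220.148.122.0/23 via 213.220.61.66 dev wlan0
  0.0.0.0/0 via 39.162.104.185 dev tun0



Longest prefix match for 183.213.137.160:
  /26 55.217.147.64: no
  /15 221.144.0.0: no
  /10 217.0.0.0: no
  /23 220.148.122.0: no
  /0 0.0.0.0: MATCH
Selected: next-hop 39.162.104.185 via tun0 (matched /0)


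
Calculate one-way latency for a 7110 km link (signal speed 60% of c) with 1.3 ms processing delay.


Speed = 0.6 * 3e5 km/s = 180000 km/s
Propagation delay = 7110 / 180000 = 0.0395 s = 39.5 ms
Processing delay = 1.3 ms
Total one-way latency = 40.8 ms


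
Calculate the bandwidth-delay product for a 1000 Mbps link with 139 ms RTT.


BDP = bandwidth * RTT
= 1000 Mbps * 139 ms
= 1000 * 1e6 * 139 / 1000 bits
= 139000000 bits
= 17375000 bytes
= 16967.7734 KB
BDP = 139000000 bits (17375000 bytes)


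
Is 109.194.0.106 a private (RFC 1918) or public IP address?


RFC 1918 private ranges:
  10.0.0.0/8 (10.0.0.0 - 10.255.255.255)
  172.16.0.0/12 (172.16.0.0 - 172.31.255.255)
  192.168.0.0/16 (192.168.0.0 - 192.168.255.255)
Public (not in any RFC 1918 range)


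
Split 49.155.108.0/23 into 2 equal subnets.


New prefix = 23 + 1 = 24
Each subnet has 256 addresses
  49.155.108.0/24
  49.155.109.0/24
Subnets: 49.155.108.0/24, 49.155.109.0/24


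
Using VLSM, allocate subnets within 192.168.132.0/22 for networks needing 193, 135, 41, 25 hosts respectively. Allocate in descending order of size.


193 hosts -> /24 (254 usable): 192.168.132.0/24
135 hosts -> /24 (254 usable): 192.168.133.0/24
41 hosts -> /26 (62 usable): 192.168.134.0/26
25 hosts -> /27 (30 usable): 192.168.134.64/27
Allocation: 192.168.132.0/24 (193 hosts, 254 usable); 192.168.133.0/24 (135 hosts, 254 usable); 192.168.134.0/26 (41 hosts, 62 usable); 192.168.134.64/27 (25 hosts, 30 usable)


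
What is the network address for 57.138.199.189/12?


IP:   00111001.10001010.11000111.10111101
Mask: 11111111.11110000.00000000.00000000
AND operation:
Net:  00111001.10000000.00000000.00000000
Network: 57.128.0.0/12


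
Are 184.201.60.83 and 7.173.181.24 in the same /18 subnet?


Mask: 255.255.192.0
184.201.60.83 AND mask = 184.201.0.0
7.173.181.24 AND mask = 7.173.128.0
No, different subnets (184.201.0.0 vs 7.173.128.0)


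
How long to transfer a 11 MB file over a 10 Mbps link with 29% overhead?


Effective throughput = 10 * (1 - 29/100) = 7.1 Mbps
File size in Mb = 11 * 8 = 88 Mb
Time = 88 / 7.1
Time = 12.3944 seconds


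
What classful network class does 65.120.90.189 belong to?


First octet: 65
Binary: 01000001
0xxxxxxx -> Class A (1-126)
Class A, default mask 255.0.0.0 (/8)


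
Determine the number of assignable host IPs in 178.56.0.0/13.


Host bits = 32 - 13 = 19
Total addresses = 2^19 = 524288
Usable = total - 2 (network and broadcast)
Usable hosts: 524286
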